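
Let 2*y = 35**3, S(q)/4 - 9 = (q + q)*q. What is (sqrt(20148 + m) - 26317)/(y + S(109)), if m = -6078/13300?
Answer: -52634/233043 + sqrt(35638988826)/154973595 ≈ -0.22464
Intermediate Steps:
m = -3039/6650 (m = -6078*1/13300 = -3039/6650 ≈ -0.45699)
S(q) = 36 + 8*q**2 (S(q) = 36 + 4*((q + q)*q) = 36 + 4*((2*q)*q) = 36 + 4*(2*q**2) = 36 + 8*q**2)
y = 42875/2 (y = (1/2)*35**3 = (1/2)*42875 = 42875/2 ≈ 21438.)
(sqrt(20148 + m) - 26317)/(y + S(109)) = (sqrt(20148 - 3039/6650) - 26317)/(42875/2 + (36 + 8*109**2)) = (sqrt(133981161/6650) - 26317)/(42875/2 + (36 + 8*11881)) = (sqrt(35638988826)/1330 - 26317)/(42875/2 + (36 + 95048)) = (-26317 + sqrt(35638988826)/1330)/(42875/2 + 95084) = (-26317 + sqrt(35638988826)/1330)/(233043/2) = (-26317 + sqrt(35638988826)/1330)*(2/233043) = -52634/233043 + sqrt(35638988826)/154973595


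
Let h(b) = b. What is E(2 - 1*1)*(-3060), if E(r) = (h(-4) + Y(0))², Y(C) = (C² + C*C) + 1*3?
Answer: -3060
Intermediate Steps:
Y(C) = 3 + 2*C² (Y(C) = (C² + C²) + 3 = 2*C² + 3 = 3 + 2*C²)
E(r) = 1 (E(r) = (-4 + (3 + 2*0²))² = (-4 + (3 + 2*0))² = (-4 + (3 + 0))² = (-4 + 3)² = (-1)² = 1)
E(2 - 1*1)*(-3060) = 1*(-3060) = -3060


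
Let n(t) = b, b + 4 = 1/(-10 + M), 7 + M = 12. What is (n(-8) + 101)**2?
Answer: 234256/25 ≈ 9370.2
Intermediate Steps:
M = 5 (M = -7 + 12 = 5)
b = -21/5 (b = -4 + 1/(-10 + 5) = -4 + 1/(-5) = -4 - 1/5 = -21/5 ≈ -4.2000)
n(t) = -21/5
(n(-8) + 101)**2 = (-21/5 + 101)**2 = (484/5)**2 = 234256/25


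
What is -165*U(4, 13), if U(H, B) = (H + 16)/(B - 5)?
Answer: -825/2 ≈ -412.50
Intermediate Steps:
U(H, B) = (16 + H)/(-5 + B)
-165*U(4, 13) = -165*(16 + 4)/(-5 + 13) = -165*20/8 = -165*5/2 = -825/2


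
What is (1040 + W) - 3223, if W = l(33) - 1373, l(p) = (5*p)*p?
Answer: 1889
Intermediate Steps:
l(p) = 5*p²
W = 4072 (W = 5*33² - 1373 = 5*1089 - 1373 = 5445 - 1373 = 4072)
(1040 + W) - 3223 = (1040 + 4072) - 3223 = 5112 - 3223 = 1889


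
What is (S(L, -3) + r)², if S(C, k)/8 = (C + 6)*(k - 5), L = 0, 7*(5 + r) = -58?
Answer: 7733961/49 ≈ 1.5784e+5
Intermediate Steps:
r = -93/7 (r = -5 + (⅐)*(-58) = -5 - 58/7 = -93/7 ≈ -13.286)
S(C, k) = 8*(-5 + k)*(6 + C) (S(C, k) = 8*((C + 6)*(k - 5)) = 8*((6 + C)*(-5 + k)) = 8*((-5 + k)*(6 + C)) = 8*(-5 + k)*(6 + C))
(S(L, -3) + r)² = ((-240 - 40*0 + 48*(-3) + 8*0*(-3)) - 93/7)² = ((-240 + 0 - 144 + 0) - 93/7)² = (-384 - 93/7)² = (-2781/7)² = 7733961/49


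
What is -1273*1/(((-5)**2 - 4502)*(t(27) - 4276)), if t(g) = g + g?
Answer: -1273/18901894 ≈ -6.7348e-5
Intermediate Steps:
t(g) = 2*g
-1273*1/(((-5)**2 - 4502)*(t(27) - 4276)) = -1273*1/(((-5)**2 - 4502)*(2*27 - 4276)) = -1273*1/((25 - 4502)*(54 - 4276)) = -1273/((-4477*(-4222))) = -1273/18901894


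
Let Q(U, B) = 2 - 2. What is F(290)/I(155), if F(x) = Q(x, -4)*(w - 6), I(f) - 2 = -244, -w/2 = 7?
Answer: 0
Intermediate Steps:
w = -14 (w = -2*7 = -14)
I(f) = -242 (I(f) = 2 - 244 = -242)
Q(U, B) = 0
F(x) = 0 (F(x) = 0*(-14 - 6) = 0*(-20) = 0)
F(290)/I(155) = 0/(-242) = 0*(-1/242) = 0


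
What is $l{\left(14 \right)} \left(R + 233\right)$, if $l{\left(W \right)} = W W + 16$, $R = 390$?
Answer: $132076$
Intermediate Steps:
$l{\left(W \right)} = 16 + W^{2}$ ($l{\left(W \right)} = W^{2} + 16 = 16 + W^{2}$)
$l{\left(14 \right)} \left(R + 233\right) = \left(16 + 14^{2}\right) \left(390 + 233\right) = \left(16 + 196\right) 623 = 212 \cdot 623 = 132076$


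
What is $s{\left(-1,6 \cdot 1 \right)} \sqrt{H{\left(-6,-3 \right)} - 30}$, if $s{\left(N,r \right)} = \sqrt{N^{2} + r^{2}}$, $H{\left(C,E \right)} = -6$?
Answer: $6 i \sqrt{37} \approx 36.497 i$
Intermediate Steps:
$s{\left(-1,6 \cdot 1 \right)} \sqrt{H{\left(-6,-3 \right)} - 30} = \sqrt{\left(-1\right)^{2} + \left(6 \cdot 1\right)^{2}} \sqrt{-6 - 30} = \sqrt{1 + 6^{2}} \sqrt{-36} = \sqrt{1 + 36} \cdot 6 i = \sqrt{37} \cdot 6 i = 6 i \sqrt{37}$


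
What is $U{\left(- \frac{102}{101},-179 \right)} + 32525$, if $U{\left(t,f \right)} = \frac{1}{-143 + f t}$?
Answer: $\frac{124082976}{3815} \approx 32525.0$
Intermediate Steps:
$U{\left(- \frac{102}{101},-179 \right)} + 32525 = \frac{1}{-143 - 179 \left(- \frac{102}{101}\right)} + 32525 = \frac{1}{-143 - 179 \left(\left(-102\right) \frac{1}{101}\right)} + 32525 = \frac{1}{-143 - - \frac{18258}{101}} + 32525 = \frac{1}{-143 + \frac{18258}{101}} + 32525 = \frac{1}{\frac{3815}{101}} + 32525 = \frac{101}{3815} + 32525 = \frac{124082976}{3815}$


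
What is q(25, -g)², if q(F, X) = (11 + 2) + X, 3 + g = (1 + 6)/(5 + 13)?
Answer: 78961/324 ≈ 243.71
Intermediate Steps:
g = -47/18 (g = -3 + (1 + 6)/(5 + 13) = -3 + 7/18 = -47/18 ≈ -2.6111)
q(F, X) = 13 + X
q(25, -g)² = (13 - 1*(-47/18))² = (13 + 47/18)² = (281/18)² = 78961/324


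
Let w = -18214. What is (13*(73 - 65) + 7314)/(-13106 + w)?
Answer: -3709/15660 ≈ -0.23685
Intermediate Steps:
(13*(73 - 65) + 7314)/(-13106 + w) = (13*(73 - 65) + 7314)/(-13106 - 18214) = (13*8 + 7314)/(-31320) = (104 + 7314)*(-1/31320) = 7418*(-1/31320) = -3709/15660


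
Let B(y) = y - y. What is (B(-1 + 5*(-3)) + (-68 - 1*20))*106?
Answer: -9328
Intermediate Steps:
B(y) = 0
(B(-1 + 5*(-3)) + (-68 - 1*20))*106 = (0 + (-68 - 1*20))*106 = (0 + (-68 - 20))*106 = (0 - 88)*106 = -88*106 = -9328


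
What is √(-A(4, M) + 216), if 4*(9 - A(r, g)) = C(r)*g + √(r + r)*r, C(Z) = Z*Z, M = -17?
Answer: √(139 + 2*√2) ≈ 11.909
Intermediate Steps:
C(Z) = Z²
A(r, g) = 9 - g*r²/4 - √2*r^(3/2)/4 (A(r, g) = 9 - (r²*g + √(r + r)*r)/4 = 9 - (g*r² + √(2*r)*r)/4 = 9 - (g*r² + (√2*√r)*r)/4 = 9 - (g*r² + √2*r^(3/2))/4 = 9 + (-g*r²/4 - √2*r^(3/2)/4) = 9 - g*r²/4 - √2*r^(3/2)/4)
√(-A(4, M) + 216) = √(-(9 - ¼*(-17)*4² - √2*4^(3/2)/4) + 216) = √(-(9 - ¼*(-17)*16 - ¼*√2*8) + 216) = √(-(9 + 68 - 2*√2) + 216) = √(-(77 - 2*√2) + 216) = √((-77 + 2*√2) + 216) = √(139 + 2*√2)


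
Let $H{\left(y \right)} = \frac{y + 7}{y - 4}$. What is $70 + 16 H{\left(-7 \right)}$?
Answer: $70$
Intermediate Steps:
$H{\left(y \right)} = \frac{7 + y}{-4 + y}$
$70 + 16 H{\left(-7 \right)} = 70 + 16 \frac{7 - 7}{-4 - 7} = 70 + 16 \frac{1}{-11} \cdot 0 = 70 + 16 \left(\left(- \frac{1}{11}\right) 0\right) = 70 + 16 \cdot 0 = 70 + 0 = 70$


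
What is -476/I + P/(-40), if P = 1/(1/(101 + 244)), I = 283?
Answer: -23335/2264 ≈ -10.307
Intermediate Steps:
P = 345 (P = 1/(1/345) = 345)
-476/I + P/(-40) = -476/283 + 345/(-40) = -476*1/283 + 345*(-1/40) = -476/283 - 69/8 = -23335/2264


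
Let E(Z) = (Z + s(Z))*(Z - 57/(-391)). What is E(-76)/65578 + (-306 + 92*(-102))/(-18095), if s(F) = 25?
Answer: 3245081535/5458515986 ≈ 0.59450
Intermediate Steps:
E(Z) = (25 + Z)*(57/391 + Z) (E(Z) = (Z + 25)*(Z - 57/(-391)) = (25 + Z)*(Z - 57*(-1/391)) = (25 + Z)*(Z + 57/391) = (25 + Z)*(57/391 + Z))
E(-76)/65578 + (-306 + 92*(-102))/(-18095) = (1425/391 + (-76)**2 + (9832/391)*(-76))/65578 + (-306 + 92*(-102))/(-18095) = (1425/391 + 5776 - 747232/391)*(1/65578) + (-306 - 9384)*(-1/18095) = (88977/23)*(1/65578) - 9690*(-1/18095) = 88977/1508294 + 1938/3619 = 3245081535/5458515986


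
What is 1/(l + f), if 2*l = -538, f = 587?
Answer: 1/318 ≈ 0.0031447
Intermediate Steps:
l = -269 (l = (1/2)*(-538) = -269)
1/(l + f) = 1/(-269 + 587) = 1/318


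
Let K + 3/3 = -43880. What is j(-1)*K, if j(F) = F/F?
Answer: -43881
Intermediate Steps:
K = -43881 (K = -1 - 43880 = -43881)
j(F) = 1
j(-1)*K = 1*(-43881) = -43881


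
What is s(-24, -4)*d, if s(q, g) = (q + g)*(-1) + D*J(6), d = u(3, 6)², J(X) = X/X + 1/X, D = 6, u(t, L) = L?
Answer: 1260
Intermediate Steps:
J(X) = 1 + 1/X
d = 36 (d = 6² = 36)
s(q, g) = 7 - g - q (s(q, g) = (q + g)*(-1) + 6*((1 + 6)/6) = (g + q)*(-1) + 6*((⅙)*7) = (-g - q) + 6*(7/6) = (-g - q) + 7 = 7 - g - q)
s(-24, -4)*d = (7 - 1*(-4) - 1*(-24))*36 = (7 + 4 + 24)*36 = 35*36 = 1260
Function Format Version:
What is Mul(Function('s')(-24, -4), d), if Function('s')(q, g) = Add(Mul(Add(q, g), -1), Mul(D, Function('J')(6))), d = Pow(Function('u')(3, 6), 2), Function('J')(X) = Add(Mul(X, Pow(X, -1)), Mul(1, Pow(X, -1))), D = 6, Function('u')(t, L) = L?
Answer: 1260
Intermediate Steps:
Function('J')(X) = Add(1, Pow(X, -1))
d = 36 (d = Pow(6, 2) = 36)
Function('s')(q, g) = Add(7, Mul(-1, g), Mul(-1, q)) (Function('s')(q, g) = Add(Mul(Add(q, g), -1), Mul(6, Mul(Pow(6, -1), Add(1, 6)))) = Add(Mul(Add(g, q), -1), Mul(6, Mul(Rational(1, 6), 7))) = Add(Add(Mul(-1, g), Mul(-1, q)), Mul(6, Rational(7, 6))) = Add(Add(Mul(-1, g), Mul(-1, q)), 7) = Add(7, Mul(-1, g), Mul(-1, q)))
Mul(Function('s')(-24, -4), d) = Mul(Add(7, Mul(-1, -4), Mul(-1, -24)), 36) = Mul(Add(7, 4, 24), 36) = Mul(35, 36) = 1260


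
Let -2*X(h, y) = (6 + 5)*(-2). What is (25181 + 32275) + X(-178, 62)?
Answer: 57467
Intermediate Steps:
X(h, y) = 11 (X(h, y) = -(6 + 5)*(-2)/2 = -11*(-2)/2 = -½*(-22) = 11)
(25181 + 32275) + X(-178, 62) = (25181 + 32275) + 11 = 57456 + 11 = 57467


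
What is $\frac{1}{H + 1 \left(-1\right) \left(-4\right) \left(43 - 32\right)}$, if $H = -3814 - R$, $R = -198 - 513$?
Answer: $- \frac{1}{3059} \approx -0.0003269$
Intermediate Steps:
$R = -711$ ($R = -198 - 513 = -711$)
$H = -3103$ ($H = -3814 - -711 = -3814 + 711 = -3103$)
$\frac{1}{H + 1 \left(-1\right) \left(-4\right) \left(43 - 32\right)} = \frac{1}{-3103 + 1 \left(-1\right) \left(-4\right) \left(43 - 32\right)} = \frac{1}{-3103 + \left(-1\right) \left(-4\right) 11} = \frac{1}{-3103 + 4 \cdot 11} = \frac{1}{-3103 + 44} = \frac{1}{-3059} = - \frac{1}{3059}$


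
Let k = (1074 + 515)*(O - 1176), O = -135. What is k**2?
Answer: 4339634746041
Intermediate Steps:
k = -2083179 (k = (1074 + 515)*(-135 - 1176) = 1589*(-1311) = -2083179)
k**2 = (-2083179)**2 = 4339634746041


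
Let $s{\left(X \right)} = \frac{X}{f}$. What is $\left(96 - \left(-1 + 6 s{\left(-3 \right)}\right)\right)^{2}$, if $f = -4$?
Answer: $\frac{34225}{4} \approx 8556.3$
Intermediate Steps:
$s{\left(X \right)} = - \frac{X}{4}$ ($s{\left(X \right)} = \frac{X}{-4} = X \left(- \frac{1}{4}\right) = - \frac{X}{4}$)
$\left(96 - \left(-1 + 6 s{\left(-3 \right)}\right)\right)^{2} = \left(96 + \left(- 6 \left(\left(- \frac{1}{4}\right) \left(-3\right)\right) + 1\right)\right)^{2} = \left(96 + \left(\left(-6\right) \frac{3}{4} + 1\right)\right)^{2} = \left(96 + \left(- \frac{9}{2} + 1\right)\right)^{2} = \left(96 - \frac{7}{2}\right)^{2} = \left(\frac{185}{2}\right)^{2} = \frac{34225}{4}$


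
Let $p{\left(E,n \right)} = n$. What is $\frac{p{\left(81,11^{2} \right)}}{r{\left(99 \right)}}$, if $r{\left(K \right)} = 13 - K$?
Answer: $- \frac{121}{86} \approx -1.407$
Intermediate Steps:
$\frac{p{\left(81,11^{2} \right)}}{r{\left(99 \right)}} = \frac{11^{2}}{13 - 99} = \frac{121}{13 - 99} = \frac{121}{-86} = 121 \left(- \frac{1}{86}\right) = - \frac{121}{86}$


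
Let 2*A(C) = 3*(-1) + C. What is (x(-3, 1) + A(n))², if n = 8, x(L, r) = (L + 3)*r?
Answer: 25/4 ≈ 6.2500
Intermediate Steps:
x(L, r) = r*(3 + L) (x(L, r) = (3 + L)*r = r*(3 + L))
A(C) = -3/2 + C/2 (A(C) = (3*(-1) + C)/2 = (-3 + C)/2 = -3/2 + C/2)
(x(-3, 1) + A(n))² = (1*(3 - 3) + (-3/2 + (½)*8))² = (1*0 + (-3/2 + 4))² = (0 + 5/2)² = (5/2)² = 25/4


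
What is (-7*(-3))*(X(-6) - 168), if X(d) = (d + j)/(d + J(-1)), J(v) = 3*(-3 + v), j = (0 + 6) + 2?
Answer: -10591/3 ≈ -3530.3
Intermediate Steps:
j = 8 (j = 6 + 2 = 8)
J(v) = -9 + 3*v
X(d) = (8 + d)/(-12 + d) (X(d) = (d + 8)/(d + (-9 + 3*(-1))) = (8 + d)/(d + (-9 - 3)) = (8 + d)/(d - 12) = (8 + d)/(-12 + d))
(-7*(-3))*(X(-6) - 168) = (-7*(-3))*((8 - 6)/(-12 - 6) - 168) = 21*(2/(-18) - 168) = 21*(-1/18*2 - 168) = 21*(-⅑ - 168) = 21*(-1513/9) = -10591/3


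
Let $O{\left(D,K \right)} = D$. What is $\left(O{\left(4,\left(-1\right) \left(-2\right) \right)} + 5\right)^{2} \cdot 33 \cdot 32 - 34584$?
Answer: $50952$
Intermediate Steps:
$\left(O{\left(4,\left(-1\right) \left(-2\right) \right)} + 5\right)^{2} \cdot 33 \cdot 32 - 34584 = \left(4 + 5\right)^{2} \cdot 33 \cdot 32 - 34584 = 9^{2} \cdot 33 \cdot 32 - 34584 = 81 \cdot 33 \cdot 32 - 34584 = 2673 \cdot 32 - 34584 = 85536 - 34584 = 50952$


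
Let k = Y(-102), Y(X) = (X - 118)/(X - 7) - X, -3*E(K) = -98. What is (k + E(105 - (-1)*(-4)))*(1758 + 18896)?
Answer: 923151184/327 ≈ 2.8231e+6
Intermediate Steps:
E(K) = 98/3 (E(K) = -⅓*(-98) = 98/3)
Y(X) = -X + (-118 + X)/(-7 + X) (Y(X) = (-118 + X)/(-7 + X) - X = -X + (-118 + X)/(-7 + X))
k = 11338/109 (k = (-118 - 1*(-102)² + 8*(-102))/(-7 - 102) = (-118 - 1*10404 - 816)/(-109) = -(-118 - 10404 - 816)/109 = -1/109*(-11338) = 11338/109 ≈ 104.02)
(k + E(105 - (-1)*(-4)))*(1758 + 18896) = (11338/109 + 98/3)*(1758 + 18896) = (44696/327)*20654 = 923151184/327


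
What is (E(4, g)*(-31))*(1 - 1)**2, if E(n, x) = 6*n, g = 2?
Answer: 0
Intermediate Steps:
(E(4, g)*(-31))*(1 - 1)**2 = ((6*4)*(-31))*(1 - 1)**2 = (24*(-31))*0**2 = -744*0 = 0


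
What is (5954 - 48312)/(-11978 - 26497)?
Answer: 42358/38475 ≈ 1.1009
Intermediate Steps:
(5954 - 48312)/(-11978 - 26497) = -42358/(-38475) = -42358*(-1/38475) = 42358/38475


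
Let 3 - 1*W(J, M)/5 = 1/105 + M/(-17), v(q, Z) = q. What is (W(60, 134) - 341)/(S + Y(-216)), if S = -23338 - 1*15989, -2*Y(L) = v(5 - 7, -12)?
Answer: 102329/14039382 ≈ 0.0072887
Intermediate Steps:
Y(L) = 1 (Y(L) = -(5 - 7)/2 = -½*(-2) = 1)
W(J, M) = 314/21 + 5*M/17 (W(J, M) = 15 - 5*(1/105 + M/(-17)) = 15 - 5*(1*(1/105) + M*(-1/17)) = 15 - 5*(1/105 - M/17) = 15 + (-1/21 + 5*M/17) = 314/21 + 5*M/17)
S = -39327 (S = -23338 - 15989 = -39327)
(W(60, 134) - 341)/(S + Y(-216)) = ((314/21 + (5/17)*134) - 341)/(-39327 + 1) = ((314/21 + 670/17) - 341)/(-39326) = (19408/357 - 341)*(-1/39326) = -102329/357*(-1/39326) = 102329/14039382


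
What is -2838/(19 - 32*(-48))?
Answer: -2838/1555 ≈ -1.8251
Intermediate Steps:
-2838/(19 - 32*(-48)) = -2838/(19 + 1536) = -2838/1555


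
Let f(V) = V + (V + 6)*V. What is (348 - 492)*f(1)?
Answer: -1152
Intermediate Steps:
f(V) = V + V*(6 + V) (f(V) = V + (6 + V)*V = V + V*(6 + V))
(348 - 492)*f(1) = (348 - 492)*(1*(7 + 1)) = -144*8 = -1152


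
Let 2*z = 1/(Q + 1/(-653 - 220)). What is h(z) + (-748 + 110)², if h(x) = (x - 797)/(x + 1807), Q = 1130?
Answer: 1451180347543643/3565172119 ≈ 4.0704e+5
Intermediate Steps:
z = 873/1972978 (z = 1/(2*(1130 + 1/(-653 - 220))) = 1/(2*(1130 + 1/(-873))) = 1/(2*(1130 - 1/873)) = 1/(2*(986489/873)) = (½)*(873/986489) = 873/1972978 ≈ 0.00044248)
h(x) = (-797 + x)/(1807 + x)
h(z) + (-748 + 110)² = (-797 + 873/1972978)/(1807 + 873/1972978) + (-748 + 110)² = -1572462593/1972978/(3565172119/1972978) + (-638)² = (1972978/3565172119)*(-1572462593/1972978) + 407044 = -1572462593/3565172119 + 407044 = 1451180347543643/3565172119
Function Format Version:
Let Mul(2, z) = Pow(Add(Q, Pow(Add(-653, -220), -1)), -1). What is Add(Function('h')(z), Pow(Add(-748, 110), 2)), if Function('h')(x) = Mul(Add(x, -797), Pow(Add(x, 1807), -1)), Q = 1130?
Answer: Rational(1451180347543643, 3565172119) ≈ 4.0704e+5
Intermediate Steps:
z = Rational(873, 1972978) (z = Mul(Rational(1, 2), Pow(Add(1130, Pow(Add(-653, -220), -1)), -1)) = Mul(Rational(1, 2), Pow(Add(1130, Pow(-873, -1)), -1)) = Mul(Rational(1, 2), Pow(Add(1130, Rational(-1, 873)), -1)) = Mul(Rational(1, 2), Pow(Rational(986489, 873), -1)) = Mul(Rational(1, 2), Rational(873, 986489)) = Rational(873, 1972978) ≈ 0.00044248)
Function('h')(x) = Mul(Pow(Add(1807, x), -1), Add(-797, x)) (Function('h')(x) = Mul(Add(-797, x), Pow(Add(1807, x), -1)) = Mul(Pow(Add(1807, x), -1), Add(-797, x)))
Add(Function('h')(z), Pow(Add(-748, 110), 2)) = Add(Mul(Pow(Add(1807, Rational(873, 1972978)), -1), Add(-797, Rational(873, 1972978))), Pow(Add(-748, 110), 2)) = Add(Mul(Pow(Rational(3565172119, 1972978), -1), Rational(-1572462593, 1972978)), Pow(-638, 2)) = Add(Mul(Rational(1972978, 3565172119), Rational(-1572462593, 1972978)), 407044) = Add(Rational(-1572462593, 3565172119), 407044) = Rational(1451180347543643, 3565172119)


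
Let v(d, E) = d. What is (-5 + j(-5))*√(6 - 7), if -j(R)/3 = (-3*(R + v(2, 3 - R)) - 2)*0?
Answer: -5*I ≈ -5.0*I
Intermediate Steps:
j(R) = 0 (j(R) = -3*(-3*(R + 2) - 2)*0 = -3*(-3*(2 + R) - 2)*0 = -3*((-6 - 3*R) - 2)*0 = -3*(-8 - 3*R)*0 = -3*0 = 0)
(-5 + j(-5))*√(6 - 7) = (-5 + 0)*√(6 - 7) = -5*I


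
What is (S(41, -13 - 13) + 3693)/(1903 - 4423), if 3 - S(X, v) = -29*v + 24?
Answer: -1459/1260 ≈ -1.1579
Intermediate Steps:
S(X, v) = -21 + 29*v (S(X, v) = 3 - (-29*v + 24) = 3 - (24 - 29*v) = 3 + (-24 + 29*v) = -21 + 29*v)
(S(41, -13 - 13) + 3693)/(1903 - 4423) = ((-21 + 29*(-13 - 13)) + 3693)/(1903 - 4423) = ((-21 + 29*(-26)) + 3693)/(-2520) = ((-21 - 754) + 3693)*(-1/2520) = (-775 + 3693)*(-1/2520) = 2918*(-1/2520) = -1459/1260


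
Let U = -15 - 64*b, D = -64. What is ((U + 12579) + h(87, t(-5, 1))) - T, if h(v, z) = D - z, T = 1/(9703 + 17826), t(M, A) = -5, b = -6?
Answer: 354821280/27529 ≈ 12889.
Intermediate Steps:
T = 1/27529 ≈ 3.6325e-5
U = 369 (U = -15 - 64*(-6) = -15 + 384 = 369)
h(v, z) = -64 - z
((U + 12579) + h(87, t(-5, 1))) - T = ((369 + 12579) + (-64 - 1*(-5))) - 1*1/27529 = (12948 + (-64 + 5)) - 1/27529 = (12948 - 59) - 1/27529 = 12889 - 1/27529 = 354821280/27529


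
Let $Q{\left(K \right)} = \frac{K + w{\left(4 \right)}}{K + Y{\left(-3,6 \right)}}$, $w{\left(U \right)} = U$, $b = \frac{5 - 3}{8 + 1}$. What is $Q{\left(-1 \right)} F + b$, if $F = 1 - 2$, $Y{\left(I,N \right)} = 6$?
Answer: $- \frac{17}{45} \approx -0.37778$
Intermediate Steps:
$b = \frac{2}{9} \approx 0.22222$
$F = -1$ ($F = 1 - 2 = -1$)
$Q{\left(K \right)} = \frac{4 + K}{6 + K}$ ($Q{\left(K \right)} = \frac{K + 4}{K + 6} = \frac{4 + K}{6 + K}$)
$Q{\left(-1 \right)} F + b = \frac{4 - 1}{6 - 1} \left(-1\right) + \frac{2}{9} = \frac{1}{5} \cdot 3 \left(-1\right) + \frac{2}{9} = \frac{3}{5} \left(-1\right) + \frac{2}{9} = - \frac{3}{5} + \frac{2}{9} = - \frac{17}{45}$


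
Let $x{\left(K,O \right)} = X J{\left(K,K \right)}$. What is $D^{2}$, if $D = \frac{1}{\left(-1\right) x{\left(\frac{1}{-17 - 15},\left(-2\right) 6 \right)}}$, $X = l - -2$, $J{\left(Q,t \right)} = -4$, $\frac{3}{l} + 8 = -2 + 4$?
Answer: $\frac{1}{36} \approx 0.027778$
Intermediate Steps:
$l = - \frac{1}{2}$ ($l = \frac{3}{-8 + \left(-2 + 4\right)} = \frac{3}{-8 + 2} = \frac{3}{-6} = 3 \left(- \frac{1}{6}\right) = - \frac{1}{2} \approx -0.5$)
$X = \frac{3}{2}$ ($X = - \frac{1}{2} - -2 = - \frac{1}{2} + 2 = \frac{3}{2} \approx 1.5$)
$x{\left(K,O \right)} = -6$ ($x{\left(K,O \right)} = \frac{3}{2} \left(-4\right) = -6$)
$D = \frac{1}{6}$ ($D = \frac{1}{\left(-1\right) \left(-6\right)} = \frac{1}{6} \approx 0.16667$)
$D^{2} = \left(\frac{1}{6}\right)^{2} = \frac{1}{36}$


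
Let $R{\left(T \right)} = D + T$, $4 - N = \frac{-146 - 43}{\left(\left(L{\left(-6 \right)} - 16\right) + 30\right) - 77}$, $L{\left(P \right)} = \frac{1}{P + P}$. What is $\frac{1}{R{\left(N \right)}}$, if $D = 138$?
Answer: $\frac{757}{105226} \approx 0.007194$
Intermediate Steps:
$L{\left(P \right)} = \frac{1}{2 P}$
$N = \frac{760}{757}$ ($N = 4 - \frac{-146 - 43}{\left(\left(\frac{1}{2 \left(-6\right)} - 16\right) + 30\right) - 77} = 4 - - \frac{189}{\left(\left(\frac{1}{2} \left(- \frac{1}{6}\right) - 16\right) + 30\right) - 77} = 4 - - \frac{189}{\left(\left(- \frac{1}{12} - 16\right) + 30\right) - 77} = 4 - - \frac{189}{\left(- \frac{193}{12} + 30\right) - 77} = 4 - - \frac{189}{\frac{167}{12} - 77} = 4 - - \frac{189}{- \frac{757}{12}} = 4 - \left(-189\right) \left(- \frac{12}{757}\right) = 4 - \frac{2268}{757} = \frac{760}{757} \approx 1.004$)
$R{\left(T \right)} = 138 + T$
$\frac{1}{R{\left(N \right)}} = \frac{1}{138 + \frac{760}{757}} = \frac{1}{\frac{105226}{757}} = \frac{757}{105226}$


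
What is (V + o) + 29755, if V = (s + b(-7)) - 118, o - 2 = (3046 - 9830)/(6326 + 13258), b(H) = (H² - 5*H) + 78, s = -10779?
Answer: 2910313/153 ≈ 19022.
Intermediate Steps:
b(H) = 78 + H² - 5*H
o = 253/153 (o = 2 + (3046 - 9830)/(6326 + 13258) = 2 - 6784/19584 = 2 - 6784*1/19584 = 2 - 53/153 = 253/153 ≈ 1.6536)
V = -10735 (V = (-10779 + (78 + (-7)² - 5*(-7))) - 118 = (-10779 + (78 + 49 + 35)) - 118 = (-10779 + 162) - 118 = -10617 - 118 = -10735)
(V + o) + 29755 = (-10735 + 253/153) + 29755 = -1642202/153 + 29755 = 2910313/153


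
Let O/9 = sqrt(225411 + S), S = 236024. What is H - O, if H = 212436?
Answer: 212436 - 9*sqrt(461435) ≈ 2.0632e+5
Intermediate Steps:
O = 9*sqrt(461435) (O = 9*sqrt(225411 + 236024) = 9*sqrt(461435) ≈ 6113.6)
H - O = 212436 - 9*sqrt(461435)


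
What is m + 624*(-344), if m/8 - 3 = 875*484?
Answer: 3173368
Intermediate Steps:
m = 3388024 (m = 24 + 8*(875*484) = 24 + 8*423500 = 24 + 3388000 = 3388024)
m + 624*(-344) = 3388024 + 624*(-344) = 3388024 - 214656 = 3173368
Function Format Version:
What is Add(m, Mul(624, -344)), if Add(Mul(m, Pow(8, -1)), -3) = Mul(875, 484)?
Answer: 3173368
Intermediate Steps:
m = 3388024 (m = Add(24, Mul(8, Mul(875, 484))) = Add(24, Mul(8, 423500)) = Add(24, 3388000) = 3388024)
Add(m, Mul(624, -344)) = Add(3388024, Mul(624, -344)) = Add(3388024, -214656) = 3173368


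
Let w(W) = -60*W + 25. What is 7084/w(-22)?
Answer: 7084/1345 ≈ 5.2669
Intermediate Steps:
w(W) = 25 - 60*W
7084/w(-22) = 7084/(25 - 60*(-22)) = 7084/(25 + 1320) = 7084/1345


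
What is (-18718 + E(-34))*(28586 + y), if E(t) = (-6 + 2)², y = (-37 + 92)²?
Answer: -591188922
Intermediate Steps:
y = 3025 (y = 55² = 3025)
E(t) = 16 (E(t) = (-4)² = 16)
(-18718 + E(-34))*(28586 + y) = (-18718 + 16)*(28586 + 3025) = -18702*31611 = -591188922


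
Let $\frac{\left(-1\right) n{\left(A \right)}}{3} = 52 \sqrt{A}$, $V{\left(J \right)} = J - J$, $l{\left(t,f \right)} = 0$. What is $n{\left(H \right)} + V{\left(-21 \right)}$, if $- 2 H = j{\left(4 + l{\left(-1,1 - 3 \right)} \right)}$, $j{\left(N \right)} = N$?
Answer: $- 156 i \sqrt{2} \approx - 220.62 i$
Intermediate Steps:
$H = -2$ ($H = - \frac{4 + 0}{2} = \left(- \frac{1}{2}\right) 4 = -2$)
$V{\left(J \right)} = 0$
$n{\left(A \right)} = - 156 \sqrt{A}$ ($n{\left(A \right)} = - 3 \cdot 52 \sqrt{A} = - 156 \sqrt{A}$)
$n{\left(H \right)} + V{\left(-21 \right)} = - 156 \sqrt{-2} + 0 = - 156 i \sqrt{2} + 0 = - 156 i \sqrt{2}$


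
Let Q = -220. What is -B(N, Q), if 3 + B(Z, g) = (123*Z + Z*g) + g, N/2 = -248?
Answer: -47889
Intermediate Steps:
N = -496 (N = 2*(-248) = -496)
B(Z, g) = -3 + g + 123*Z + Z*g (B(Z, g) = -3 + ((123*Z + Z*g) + g) = -3 + (g + 123*Z + Z*g) = -3 + g + 123*Z + Z*g)
-B(N, Q) = -(-3 - 220 + 123*(-496) - 496*(-220)) = -(-3 - 220 - 61008 + 109120) = -1*47889 = -47889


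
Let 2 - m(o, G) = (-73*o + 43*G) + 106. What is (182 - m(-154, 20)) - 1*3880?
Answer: 8508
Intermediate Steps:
m(o, G) = -104 - 43*G + 73*o (m(o, G) = 2 - ((-73*o + 43*G) + 106) = 2 - (106 - 73*o + 43*G) = 2 + (-106 - 43*G + 73*o) = -104 - 43*G + 73*o)
(182 - m(-154, 20)) - 1*3880 = (182 - (-104 - 43*20 + 73*(-154))) - 1*3880 = (182 - (-104 - 860 - 11242)) - 3880 = (182 - 1*(-12206)) - 3880 = (182 + 12206) - 3880 = 12388 - 3880 = 8508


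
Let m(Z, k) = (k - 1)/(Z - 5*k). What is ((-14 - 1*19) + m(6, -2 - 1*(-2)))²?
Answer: 39601/36 ≈ 1100.0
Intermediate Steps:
m(Z, k) = (-1 + k)/(Z - 5*k)
((-14 - 1*19) + m(6, -2 - 1*(-2)))² = ((-14 - 1*19) + (-1 + (-2 - 1*(-2)))/(6 - 5*(-2 - 1*(-2))))² = ((-14 - 19) + (-1 + (-2 + 2))/(6 - 5*(-2 + 2)))² = (-33 + (-1 + 0)/(6 - 5*0))² = (-33 - 1/(6 + 0))² = (-33 - 1/6)² = (-33 + (⅙)*(-1))² = (-33 - ⅙)² = (-199/6)² = 39601/36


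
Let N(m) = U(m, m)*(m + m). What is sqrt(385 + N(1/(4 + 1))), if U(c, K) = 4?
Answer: sqrt(9665)/5 ≈ 19.662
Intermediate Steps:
N(m) = 8*m (N(m) = 4*(m + m) = 4*(2*m) = 8*m)
sqrt(385 + N(1/(4 + 1))) = sqrt(385 + 8/(4 + 1)) = sqrt(385 + 8/5) = sqrt(1933/5) = sqrt(9665)/5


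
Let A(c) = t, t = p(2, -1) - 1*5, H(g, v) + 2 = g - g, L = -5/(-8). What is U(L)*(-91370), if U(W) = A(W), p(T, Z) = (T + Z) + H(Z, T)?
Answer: 548220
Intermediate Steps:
L = 5/8 (L = -5*(-⅛) = 5/8 ≈ 0.62500)
H(g, v) = -2 (H(g, v) = -2 + (g - g) = -2 + 0 = -2)
p(T, Z) = -2 + T + Z (p(T, Z) = (T + Z) - 2 = -2 + T + Z)
t = -6 (t = (-2 + 2 - 1) - 1*5 = -1 - 5 = -6)
A(c) = -6
U(W) = -6
U(L)*(-91370) = -6*(-91370) = 548220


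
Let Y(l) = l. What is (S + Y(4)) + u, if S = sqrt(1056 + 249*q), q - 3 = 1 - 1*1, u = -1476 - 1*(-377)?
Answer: -1095 + sqrt(1803) ≈ -1052.5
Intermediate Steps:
u = -1099 (u = -1476 + 377 = -1099)
q = 3 (q = 3 + (1 - 1*1) = 3 + (1 - 1) = 3 + 0 = 3)
S = sqrt(1803) (S = sqrt(1056 + 249*3) = sqrt(1056 + 747) = sqrt(1803) ≈ 42.462)
(S + Y(4)) + u = (sqrt(1803) + 4) - 1099 = (4 + sqrt(1803)) - 1099 = -1095 + sqrt(1803)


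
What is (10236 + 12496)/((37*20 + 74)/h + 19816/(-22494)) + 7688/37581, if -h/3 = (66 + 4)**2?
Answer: -23539926340948016/969606448383 ≈ -24278.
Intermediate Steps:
h = -14700 (h = -3*(66 + 4)**2 = -3*70**2 = -3*4900 = -14700)
(10236 + 12496)/((37*20 + 74)/h + 19816/(-22494)) + 7688/37581 = (10236 + 12496)/((37*20 + 74)/(-14700) + 19816/(-22494)) + 7688/37581 = 22732/((740 + 74)*(-1/14700) + 19816*(-1/22494)) + 7688*(1/37581) = 22732/(814*(-1/14700) - 9908/11247) + 7688/37581 = 22732/(-407/7350 - 9908/11247) + 7688/37581 = 22732/(-25800443/27555150) + 7688/37581 = 22732*(-27555150/25800443) + 7688/37581 = -626383669800/25800443 + 7688/37581 = -23539926340948016/969606448383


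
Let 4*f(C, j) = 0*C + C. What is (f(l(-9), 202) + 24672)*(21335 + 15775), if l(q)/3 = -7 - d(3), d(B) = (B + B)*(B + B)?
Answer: 1828762245/2 ≈ 9.1438e+8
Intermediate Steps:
d(B) = 4*B² (d(B) = (2*B)*(2*B) = 4*B²)
l(q) = -129 (l(q) = 3*(-7 - 4*3²) = 3*(-7 - 4*9) = 3*(-7 - 1*36) = 3*(-7 - 36) = 3*(-43) = -129)
f(C, j) = C/4 (f(C, j) = (0*C + C)/4 = (0 + C)/4 = C/4)
(f(l(-9), 202) + 24672)*(21335 + 15775) = ((¼)*(-129) + 24672)*(21335 + 15775) = (-129/4 + 24672)*37110 = (98559/4)*37110 = 1828762245/2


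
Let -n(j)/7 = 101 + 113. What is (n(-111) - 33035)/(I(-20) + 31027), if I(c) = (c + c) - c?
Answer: -34533/31007 ≈ -1.1137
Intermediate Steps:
I(c) = c (I(c) = 2*c - c = c)
n(j) = -1498 (n(j) = -7*(101 + 113) = -7*214 = -1498)
(n(-111) - 33035)/(I(-20) + 31027) = (-1498 - 33035)/(-20 + 31027) = -34533/31007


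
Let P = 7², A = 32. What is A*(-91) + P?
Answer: -2863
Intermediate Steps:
P = 49
A*(-91) + P = 32*(-91) + 49 = -2912 + 49 = -2863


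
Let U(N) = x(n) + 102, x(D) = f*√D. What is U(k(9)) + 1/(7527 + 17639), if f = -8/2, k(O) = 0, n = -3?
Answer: 2566933/25166 - 4*I*√3 ≈ 102.0 - 6.9282*I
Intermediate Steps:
f = -4 (f = -8*½ = -4)
x(D) = -4*√D
U(N) = 102 - 4*I*√3 (U(N) = -4*I*√3 + 102 = 102 - 4*I*√3)
U(k(9)) + 1/(7527 + 17639) = (102 - 4*I*√3) + 1/(7527 + 17639) = (102 - 4*I*√3) + 1/25166 = 2566933/25166 - 4*I*√3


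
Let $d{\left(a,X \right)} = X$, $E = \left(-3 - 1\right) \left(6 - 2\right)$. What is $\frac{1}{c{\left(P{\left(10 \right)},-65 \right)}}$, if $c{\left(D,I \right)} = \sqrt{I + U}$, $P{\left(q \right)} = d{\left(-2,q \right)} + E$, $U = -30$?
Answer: $- \frac{i \sqrt{95}}{95} \approx - 0.1026 i$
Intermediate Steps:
$E = -16$ ($E = \left(-4\right) 4 = -16$)
$P{\left(q \right)} = -16 + q$ ($P{\left(q \right)} = q - 16 = -16 + q$)
$c{\left(D,I \right)} = \sqrt{-30 + I}$ ($c{\left(D,I \right)} = \sqrt{I - 30} = \sqrt{-30 + I}$)
$\frac{1}{c{\left(P{\left(10 \right)},-65 \right)}} = \frac{1}{\sqrt{-30 - 65}} = \frac{1}{\sqrt{-95}} = \frac{1}{i \sqrt{95}} = - \frac{i \sqrt{95}}{95}$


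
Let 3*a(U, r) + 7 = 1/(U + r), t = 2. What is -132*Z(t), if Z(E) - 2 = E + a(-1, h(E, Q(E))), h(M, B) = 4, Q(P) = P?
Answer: -704/3 ≈ -234.67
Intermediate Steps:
a(U, r) = -7/3 + 1/(3*(U + r))
Z(E) = -2/9 + E (Z(E) = 2 + (E + (1 - 7*(-1) - 7*4)/(3*(-1 + 4))) = 2 + (E + (⅓)*(1 + 7 - 28)/3) = 2 + (E + (⅓)*(⅓)*(-20)) = 2 + (E - 20/9) = 2 + (-20/9 + E) = -2/9 + E)
-132*Z(t) = -132*(-2/9 + 2) = -132*16/9 = -704/3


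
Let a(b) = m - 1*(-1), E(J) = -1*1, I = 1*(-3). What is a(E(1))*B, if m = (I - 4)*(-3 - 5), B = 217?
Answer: 12369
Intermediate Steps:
I = -3
m = 56 (m = (-3 - 4)*(-3 - 5) = -7*(-8) = 56)
E(J) = -1
a(b) = 57 (a(b) = 56 - 1*(-1) = 56 + 1 = 57)
a(E(1))*B = 57*217 = 12369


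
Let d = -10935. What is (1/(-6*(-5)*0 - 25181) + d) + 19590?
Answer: 217941554/25181 ≈ 8655.0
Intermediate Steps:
(1/(-6*(-5)*0 - 25181) + d) + 19590 = (1/(-6*(-5)*0 - 25181) - 10935) + 19590 = (1/(30*0 - 25181) - 10935) + 19590 = (1/(0 - 25181) - 10935) + 19590 = (1/(-25181) - 10935) + 19590 = (-1/25181 - 10935) + 19590 = -275354236/25181 + 19590 = 217941554/25181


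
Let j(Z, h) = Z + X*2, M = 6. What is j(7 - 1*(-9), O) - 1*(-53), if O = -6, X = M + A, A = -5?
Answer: 71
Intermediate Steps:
X = 1 (X = 6 - 5 = 1)
j(Z, h) = 2 + Z (j(Z, h) = Z + 1*2 = Z + 2 = 2 + Z)
j(7 - 1*(-9), O) - 1*(-53) = (2 + (7 - 1*(-9))) - 1*(-53) = (2 + (7 + 9)) + 53 = (2 + 16) + 53 = 18 + 53 = 71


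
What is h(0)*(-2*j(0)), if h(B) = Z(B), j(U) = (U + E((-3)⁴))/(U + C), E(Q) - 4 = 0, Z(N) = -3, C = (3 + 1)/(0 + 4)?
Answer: 24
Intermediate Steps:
C = 1 (C = 4/4 = 4*(¼) = 1)
E(Q) = 4 (E(Q) = 4 + 0 = 4)
j(U) = (4 + U)/(1 + U) (j(U) = (U + 4)/(U + 1) = (4 + U)/(1 + U))
h(B) = -3
h(0)*(-2*j(0)) = -(-6)*(4 + 0)/(1 + 0) = -(-6)*4/1 = -(-6)*1*4 = -(-6)*4 = -3*(-8) = 24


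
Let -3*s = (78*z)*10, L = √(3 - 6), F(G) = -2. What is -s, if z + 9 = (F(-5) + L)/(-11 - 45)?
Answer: -16315/7 - 65*I*√3/14 ≈ -2330.7 - 8.0417*I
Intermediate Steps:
L = I*√3 (L = √(-3) = I*√3 ≈ 1.732*I)
z = -251/28 - I*√3/56 (z = -9 + (-2 + I*√3)/(-11 - 45) = -9 + (-2 + I*√3)/(-56) = -9 + (-2 + I*√3)*(-1/56) = -9 + (1/28 - I*√3/56) = -251/28 - I*√3/56 ≈ -8.9643 - 0.030929*I)
s = 16315/7 + 65*I*√3/14 (s = -78*(-251/28 - I*√3/56)*10/3 = -(-9789/14 - 39*I*√3/28)*10/3 = -(-48945/7 - 195*I*√3/14)/3 = 16315/7 + 65*I*√3/14 ≈ 2330.7 + 8.0417*I)
-s = -(16315/7 + 65*I*√3/14) = -16315/7 - 65*I*√3/14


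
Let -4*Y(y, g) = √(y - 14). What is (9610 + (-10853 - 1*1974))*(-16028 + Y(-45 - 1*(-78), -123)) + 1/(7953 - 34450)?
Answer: 1366240327771/26497 + 3217*√19/4 ≈ 5.1566e+7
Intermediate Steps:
Y(y, g) = -√(-14 + y)/4 (Y(y, g) = -√(y - 14)/4 = -√(-14 + y)/4)
(9610 + (-10853 - 1*1974))*(-16028 + Y(-45 - 1*(-78), -123)) + 1/(7953 - 34450) = (9610 + (-10853 - 1*1974))*(-16028 - √(-14 + (-45 - 1*(-78)))/4) + 1/(7953 - 34450) = (9610 + (-10853 - 1974))*(-16028 - √(-14 + (-45 + 78))/4) + 1/(-26497) = (9610 - 12827)*(-16028 - √(-14 + 33)/4) - 1/26497 = -3217*(-16028 - √19/4) - 1/26497 = (51562076 + 3217*√19/4) - 1/26497 = 1366240327771/26497 + 3217*√19/4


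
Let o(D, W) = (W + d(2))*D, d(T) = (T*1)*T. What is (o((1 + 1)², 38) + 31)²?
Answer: 39601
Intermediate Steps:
d(T) = T² (d(T) = T*T = T²)
o(D, W) = D*(4 + W) (o(D, W) = (W + 2²)*D = (W + 4)*D = (4 + W)*D = D*(4 + W))
(o((1 + 1)², 38) + 31)² = ((1 + 1)²*(4 + 38) + 31)² = (2²*42 + 31)² = (4*42 + 31)² = (168 + 31)² = 199² = 39601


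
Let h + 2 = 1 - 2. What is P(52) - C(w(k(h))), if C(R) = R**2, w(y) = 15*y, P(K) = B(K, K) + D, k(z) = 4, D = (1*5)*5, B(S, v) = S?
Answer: -3523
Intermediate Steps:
h = -3 (h = -2 + (1 - 2) = -2 - 1 = -3)
D = 25 (D = 5*5 = 25)
P(K) = 25 + K (P(K) = K + 25 = 25 + K)
P(52) - C(w(k(h))) = (25 + 52) - (15*4)**2 = 77 - 1*60**2 = 77 - 1*3600 = 77 - 3600 = -3523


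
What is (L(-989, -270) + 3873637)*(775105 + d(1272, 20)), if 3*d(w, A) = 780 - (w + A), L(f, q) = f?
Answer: 9003143688344/3 ≈ 3.0010e+12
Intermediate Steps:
d(w, A) = 260 - A/3 - w/3 (d(w, A) = (780 - (w + A))/3 = (780 - (A + w))/3 = (780 + (-A - w))/3 = (780 - A - w)/3 = 260 - A/3 - w/3)
(L(-989, -270) + 3873637)*(775105 + d(1272, 20)) = (-989 + 3873637)*(775105 + (260 - ⅓*20 - ⅓*1272)) = 3872648*(775105 + (260 - 20/3 - 424)) = 3872648*(775105 - 512/3) = 3872648*(2324803/3) = 9003143688344/3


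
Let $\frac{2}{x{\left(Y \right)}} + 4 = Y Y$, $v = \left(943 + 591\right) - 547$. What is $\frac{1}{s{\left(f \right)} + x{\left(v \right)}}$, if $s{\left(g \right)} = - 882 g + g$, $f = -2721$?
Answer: $\frac{974165}{2335269312167} \approx 4.1715 \cdot 10^{-7}$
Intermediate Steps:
$s{\left(g \right)} = - 881 g$
$v = 987$ ($v = 1534 - 547 = 987$)
$x{\left(Y \right)} = \frac{2}{-4 + Y^{2}}$ ($x{\left(Y \right)} = \frac{2}{-4 + Y Y} = \frac{2}{-4 + Y^{2}}$)
$\frac{1}{s{\left(f \right)} + x{\left(v \right)}} = \frac{1}{\left(-881\right) \left(-2721\right) + \frac{2}{-4 + 987^{2}}} = \frac{1}{2397201 + \frac{2}{-4 + 974169}} = \frac{1}{2397201 + \frac{2}{974165}} = \frac{1}{\frac{2335269312167}{974165}} = \frac{974165}{2335269312167}$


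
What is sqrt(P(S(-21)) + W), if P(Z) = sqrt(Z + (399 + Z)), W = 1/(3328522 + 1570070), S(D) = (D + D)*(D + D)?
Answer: sqrt(34018 + 166640302656*sqrt(3927))/408216 ≈ 7.9162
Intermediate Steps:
S(D) = 4*D**2 (S(D) = (2*D)*(2*D) = 4*D**2)
W = 1/4898592 ≈ 2.0414e-7
P(Z) = sqrt(399 + 2*Z)
sqrt(P(S(-21)) + W) = sqrt(sqrt(399 + 2*(4*(-21)**2)) + 1/4898592) = sqrt(sqrt(399 + 2*(4*441)) + 1/4898592) = sqrt(sqrt(399 + 2*1764) + 1/4898592) = sqrt(sqrt(399 + 3528) + 1/4898592) = sqrt(sqrt(3927) + 1/4898592) = sqrt(1/4898592 + sqrt(3927))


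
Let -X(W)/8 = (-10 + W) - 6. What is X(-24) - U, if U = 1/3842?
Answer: 1229439/3842 ≈ 320.00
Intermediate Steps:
U = 1/3842 ≈ 0.00026028
X(W) = 128 - 8*W (X(W) = -8*((-10 + W) - 6) = -8*(-16 + W) = 128 - 8*W)
X(-24) - U = (128 - 8*(-24)) - 1*1/3842 = (128 + 192) - 1/3842 = 320 - 1/3842 = 1229439/3842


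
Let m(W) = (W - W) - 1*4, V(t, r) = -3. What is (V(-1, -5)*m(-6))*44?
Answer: 528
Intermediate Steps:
m(W) = -4 (m(W) = 0 - 4 = -4)
(V(-1, -5)*m(-6))*44 = -3*(-4)*44 = 12*44 = 528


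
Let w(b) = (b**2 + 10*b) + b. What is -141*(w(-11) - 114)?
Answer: 16074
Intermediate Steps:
w(b) = b**2 + 11*b
-141*(w(-11) - 114) = -141*(-11*(11 - 11) - 114) = -141*(-11*0 - 114) = -141*(0 - 114) = -141*(-114) = 16074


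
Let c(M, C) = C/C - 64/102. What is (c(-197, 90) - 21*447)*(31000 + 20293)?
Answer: -24554882374/51 ≈ -4.8147e+8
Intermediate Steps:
c(M, C) = 19/51 (c(M, C) = 1 - 64*1/102 = 1 - 32/51 = 19/51)
(c(-197, 90) - 21*447)*(31000 + 20293) = (19/51 - 21*447)*(31000 + 20293) = (19/51 - 9387)*51293 = -478718/51*51293 = -24554882374/51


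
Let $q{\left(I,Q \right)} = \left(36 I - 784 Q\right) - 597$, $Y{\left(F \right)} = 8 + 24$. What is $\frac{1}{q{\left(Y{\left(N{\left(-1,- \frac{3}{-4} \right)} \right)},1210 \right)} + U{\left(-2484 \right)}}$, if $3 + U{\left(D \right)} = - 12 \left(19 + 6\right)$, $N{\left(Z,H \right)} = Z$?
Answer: $- \frac{1}{948388} \approx -1.0544 \cdot 10^{-6}$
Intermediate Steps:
$Y{\left(F \right)} = 32$
$q{\left(I,Q \right)} = -597 - 784 Q + 36 I$ ($q{\left(I,Q \right)} = \left(- 784 Q + 36 I\right) - 597 = -597 - 784 Q + 36 I$)
$U{\left(D \right)} = -303$ ($U{\left(D \right)} = -3 - 12 \left(19 + 6\right) = -3 - 300 = -303$)
$\frac{1}{q{\left(Y{\left(N{\left(-1,- \frac{3}{-4} \right)} \right)},1210 \right)} + U{\left(-2484 \right)}} = \frac{1}{\left(-597 - 948640 + 36 \cdot 32\right) - 303} = \frac{1}{\left(-597 - 948640 + 1152\right) - 303} = \frac{1}{-948085 - 303} = \frac{1}{-948388} = - \frac{1}{948388}$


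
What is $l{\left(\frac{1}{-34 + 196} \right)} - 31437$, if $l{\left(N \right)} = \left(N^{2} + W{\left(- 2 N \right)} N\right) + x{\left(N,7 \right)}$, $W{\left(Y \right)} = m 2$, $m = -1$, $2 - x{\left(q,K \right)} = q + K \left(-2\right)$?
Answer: $- \frac{824613209}{26244} \approx -31421.0$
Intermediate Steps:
$x{\left(q,K \right)} = 2 - q + 2 K$ ($x{\left(q,K \right)} = 2 - \left(q + K \left(-2\right)\right) = 2 - \left(q - 2 K\right) = 2 + \left(- q + 2 K\right) = 2 - q + 2 K$)
$W{\left(Y \right)} = -2$ ($W{\left(Y \right)} = \left(-1\right) 2 = -2$)
$l{\left(N \right)} = 16 + N^{2} - 3 N$ ($l{\left(N \right)} = \left(N^{2} - 2 N\right) + \left(2 - N + 2 \cdot 7\right) = \left(N^{2} - 2 N\right) + \left(2 - N + 14\right) = \left(N^{2} - 2 N\right) - \left(-16 + N\right) = 16 + N^{2} - 3 N$)
$l{\left(\frac{1}{-34 + 196} \right)} - 31437 = \left(16 + \left(\frac{1}{-34 + 196}\right)^{2} - \frac{3}{-34 + 196}\right) - 31437 = \left(16 + \left(\frac{1}{162}\right)^{2} - \frac{3}{162}\right) - 31437 = \left(16 + \left(\frac{1}{162}\right)^{2} - \frac{1}{54}\right) - 31437 = \left(16 + \frac{1}{26244} - \frac{1}{54}\right) - 31437 = \frac{419419}{26244} - 31437 = - \frac{824613209}{26244}$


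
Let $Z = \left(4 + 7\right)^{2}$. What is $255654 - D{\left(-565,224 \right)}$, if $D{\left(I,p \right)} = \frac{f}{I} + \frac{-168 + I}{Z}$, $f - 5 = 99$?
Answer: $\frac{17478212439}{68365} \approx 2.5566 \cdot 10^{5}$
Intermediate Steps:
$f = 104$ ($f = 5 + 99 = 104$)
$Z = 121$ ($Z = 11^{2} = 121$)
$D{\left(I,p \right)} = - \frac{168}{121} + \frac{104}{I} + \frac{I}{121}$ ($D{\left(I,p \right)} = \frac{104}{I} + \frac{-168 + I}{121} = \frac{104}{I} + \left(-168 + I\right) \frac{1}{121} = \frac{104}{I} + \left(- \frac{168}{121} + \frac{I}{121}\right) = - \frac{168}{121} + \frac{104}{I} + \frac{I}{121}$)
$255654 - D{\left(-565,224 \right)} = 255654 - \frac{12584 - 565 \left(-168 - 565\right)}{121 \left(-565\right)} = 255654 - \frac{1}{121} \left(- \frac{1}{565}\right) \left(12584 - -414145\right) = 255654 - \frac{1}{121} \left(- \frac{1}{565}\right) \left(12584 + 414145\right) = 255654 - \frac{1}{121} \left(- \frac{1}{565}\right) 426729 = 255654 - - \frac{426729}{68365} = 255654 + \frac{426729}{68365} = \frac{17478212439}{68365}$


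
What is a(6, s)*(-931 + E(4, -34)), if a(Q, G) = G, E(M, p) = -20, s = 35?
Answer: -33285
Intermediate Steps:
a(6, s)*(-931 + E(4, -34)) = 35*(-931 - 20) = 35*(-951) = -33285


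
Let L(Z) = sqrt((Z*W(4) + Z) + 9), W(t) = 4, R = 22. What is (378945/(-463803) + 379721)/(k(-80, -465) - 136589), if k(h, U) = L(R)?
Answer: -4009236818249767/1442161014472001 - 29352560003*sqrt(119)/1442161014472001 ≈ -2.7802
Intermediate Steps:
L(Z) = sqrt(9 + 5*Z) (L(Z) = sqrt((Z*4 + Z) + 9) = sqrt((4*Z + Z) + 9) = sqrt(5*Z + 9) = sqrt(9 + 5*Z))
k(h, U) = sqrt(119) (k(h, U) = sqrt(9 + 5*22) = sqrt(9 + 110) = sqrt(119))
(378945/(-463803) + 379721)/(k(-80, -465) - 136589) = (378945/(-463803) + 379721)/(sqrt(119) - 136589) = (378945*(-1/463803) + 379721)/(-136589 + sqrt(119)) = (-126315/154601 + 379721)/(-136589 + sqrt(119)) = 58705120006/(154601*(-136589 + sqrt(119)))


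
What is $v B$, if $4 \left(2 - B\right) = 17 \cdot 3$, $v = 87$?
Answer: $- \frac{3741}{4} \approx -935.25$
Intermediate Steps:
$B = - \frac{43}{4}$ ($B = 2 - \frac{17 \cdot 3}{4} = 2 - \frac{51}{4} = - \frac{43}{4} \approx -10.75$)
$v B = 87 \left(- \frac{43}{4}\right) = - \frac{3741}{4}$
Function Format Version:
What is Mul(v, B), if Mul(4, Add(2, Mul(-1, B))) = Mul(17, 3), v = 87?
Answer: Rational(-3741, 4) ≈ -935.25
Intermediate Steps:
B = Rational(-43, 4) (B = Add(2, Mul(Rational(-1, 4), Mul(17, 3))) = Add(2, Mul(Rational(-1, 4), 51)) = Add(2, Rational(-51, 4)) = Rational(-43, 4) ≈ -10.750)
Mul(v, B) = Mul(87, Rational(-43, 4)) = Rational(-3741, 4)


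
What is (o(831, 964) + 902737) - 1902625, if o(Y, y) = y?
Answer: -998924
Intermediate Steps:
(o(831, 964) + 902737) - 1902625 = (964 + 902737) - 1902625 = 903701 - 1902625 = -998924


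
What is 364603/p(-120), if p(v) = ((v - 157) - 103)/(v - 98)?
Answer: 39741727/190 ≈ 2.0917e+5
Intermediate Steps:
p(v) = (-260 + v)/(-98 + v) (p(v) = ((-157 + v) - 103)/(-98 + v) = (-260 + v)/(-98 + v))
364603/p(-120) = 364603/(((-260 - 120)/(-98 - 120))) = 364603/((-380/(-218))) = 364603/((-1/218*(-380))) = 364603/(190/109) = 364603*(109/190) = 39741727/190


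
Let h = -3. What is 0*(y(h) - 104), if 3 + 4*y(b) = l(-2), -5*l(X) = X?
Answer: 0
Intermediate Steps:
l(X) = -X/5
y(b) = -13/20 (y(b) = -¾ + (-⅕*(-2))/4 = -¾ + (¼)*(⅖) = -¾ + ⅒ = -13/20)
0*(y(h) - 104) = 0*(-13/20 - 104) = 0*(-2093/20) = 0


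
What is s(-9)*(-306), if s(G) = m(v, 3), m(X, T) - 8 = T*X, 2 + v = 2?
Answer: -2448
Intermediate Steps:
v = 0 (v = -2 + 2 = 0)
m(X, T) = 8 + T*X
s(G) = 8 (s(G) = 8 + 3*0 = 8 + 0 = 8)
s(-9)*(-306) = 8*(-306) = -2448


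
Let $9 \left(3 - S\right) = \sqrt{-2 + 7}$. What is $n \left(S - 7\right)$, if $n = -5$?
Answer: $20 + \frac{5 \sqrt{5}}{9} \approx 21.242$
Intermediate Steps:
$S = 3 - \frac{\sqrt{5}}{9}$ ($S = 3 - \frac{\sqrt{-2 + 7}}{9} = 3 - \frac{\sqrt{5}}{9} \approx 2.7515$)
$n \left(S - 7\right) = - 5 \left(\left(3 - \frac{\sqrt{5}}{9}\right) - 7\right) = - 5 \left(-4 - \frac{\sqrt{5}}{9}\right) = 20 + \frac{5 \sqrt{5}}{9}$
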